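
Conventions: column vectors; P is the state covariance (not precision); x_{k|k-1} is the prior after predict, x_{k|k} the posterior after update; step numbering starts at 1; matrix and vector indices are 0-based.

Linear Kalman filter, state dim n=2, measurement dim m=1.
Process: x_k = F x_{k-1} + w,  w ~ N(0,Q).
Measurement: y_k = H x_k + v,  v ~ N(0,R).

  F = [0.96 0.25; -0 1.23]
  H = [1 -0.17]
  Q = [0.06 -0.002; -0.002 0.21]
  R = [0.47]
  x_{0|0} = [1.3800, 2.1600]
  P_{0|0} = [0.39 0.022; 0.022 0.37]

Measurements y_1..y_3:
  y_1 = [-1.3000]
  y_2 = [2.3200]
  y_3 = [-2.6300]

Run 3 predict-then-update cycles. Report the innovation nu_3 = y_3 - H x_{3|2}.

innov = [-4.6204]

step 1: x^-=[1.8648, 2.6568]  P^-=[0.4531 0.1378; 0.1378 0.7698]  S=[0.8985]  K=[0.4782; 0.0077]  nu=[-2.7131]  x^+=[0.5673, 2.6360]  P^+=[0.2476 0.1345; 0.1345 0.7697]
step 2: x^-=[1.2036, 3.2423]  P^-=[0.4009 0.3935; 0.3935 1.3745]  S=[0.7768]  K=[0.4299; 0.2057]  nu=[1.6676]  x^+=[1.9206, 3.5853]  P^+=[0.2573 0.3248; 0.3248 1.3416]
step 3: x^-=[2.7401, 4.4099]  P^-=[0.5368 0.7940; 0.7940 2.2398]  S=[0.8016]  K=[0.5013; 0.5156]  nu=[-4.6204]  x^+=[0.4238, 2.0279]  P^+=[0.3354 0.5869; 0.5869 2.0267]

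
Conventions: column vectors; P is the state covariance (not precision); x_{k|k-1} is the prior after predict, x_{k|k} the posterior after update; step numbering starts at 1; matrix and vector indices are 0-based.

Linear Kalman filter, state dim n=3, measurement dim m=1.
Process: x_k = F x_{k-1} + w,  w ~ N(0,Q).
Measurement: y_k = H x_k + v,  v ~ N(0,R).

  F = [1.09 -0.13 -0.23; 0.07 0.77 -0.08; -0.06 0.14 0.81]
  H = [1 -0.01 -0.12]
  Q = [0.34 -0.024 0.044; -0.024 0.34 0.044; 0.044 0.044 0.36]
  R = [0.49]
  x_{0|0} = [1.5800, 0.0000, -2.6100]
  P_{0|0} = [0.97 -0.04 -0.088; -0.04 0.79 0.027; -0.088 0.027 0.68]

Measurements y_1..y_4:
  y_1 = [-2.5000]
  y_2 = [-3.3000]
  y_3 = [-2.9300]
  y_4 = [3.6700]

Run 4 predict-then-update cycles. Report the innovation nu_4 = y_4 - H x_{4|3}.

step 1: x^-=[2.3225, 0.3194, -2.2089]  P^-=[1.5989 -0.0452 -0.2495; -0.0452 0.8108 0.0936; -0.2495 0.0936 0.8405]  S=[2.1621]  K=[0.7536; -0.0298; -0.1625]  nu=[-5.0844]  x^+=[-1.5089, 0.4711, -1.3827]  P^+=[0.3711 0.0034 0.0152; 0.0034 0.8089 0.0831; 0.0152 0.0831 0.7834]
step 2: x^-=[-1.3879, 0.3678, -0.9635]  P^-=[0.8324 -0.0748 -0.1382; -0.0748 0.8164 0.1306; -0.1382 0.1306 0.9085]  S=[1.3705]  K=[0.6200; -0.0720; -0.1813]  nu=[-2.0240]  x^+=[-2.6428, 0.5134, -0.5965]  P^+=[0.3056 -0.0137 0.0159; -0.0137 0.8093 0.1127; 0.0159 0.1127 0.8634]
step 3: x^-=[-2.8102, 0.2581, -0.2527]  P^-=[0.7650 -0.0976 -0.1550; -0.0976 0.8113 0.1445; -0.1550 0.1445 0.9677]  S=[1.3086]  K=[0.5996; -0.0940; -0.2083]  nu=[-0.1475]  x^+=[-2.8987, 0.2719, -0.2220]  P^+=[0.2946 -0.0238 0.0084; -0.0238 0.7998 0.1189; 0.0084 0.1189 0.9109]
step 4: x^-=[-3.1438, 0.0242, 0.0322]  P^-=[0.7613 -0.1053 -0.1721; -0.1053 0.8041 0.1442; -0.1721 0.1442 1.0009]  S=[1.3096]  K=[0.5979; -0.0997; -0.2243]  nu=[6.8180]  x^+=[0.9328, -0.6557, -1.4968]  P^+=[0.2931 -0.0272 0.0035; -0.0272 0.7911 0.1149; 0.0035 0.1149 0.9351]

innov = [6.8180]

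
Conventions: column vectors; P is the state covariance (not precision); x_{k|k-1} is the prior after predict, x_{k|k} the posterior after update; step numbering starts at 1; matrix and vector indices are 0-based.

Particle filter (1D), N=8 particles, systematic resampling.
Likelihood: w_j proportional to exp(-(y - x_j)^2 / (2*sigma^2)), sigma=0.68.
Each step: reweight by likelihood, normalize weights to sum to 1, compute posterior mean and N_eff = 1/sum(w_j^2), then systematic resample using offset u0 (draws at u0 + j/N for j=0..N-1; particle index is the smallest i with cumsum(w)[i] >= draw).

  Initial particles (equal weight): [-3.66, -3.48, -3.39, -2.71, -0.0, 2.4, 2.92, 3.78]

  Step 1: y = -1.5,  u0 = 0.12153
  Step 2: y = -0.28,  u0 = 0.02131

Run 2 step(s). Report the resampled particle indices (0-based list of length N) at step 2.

resampled_idx = [5, 5, 5, 6, 6, 6, 7, 7]

step 1: w=[0.0192, 0.0430, 0.0627, 0.6130, 0.2620, 0.0000, 0.0000, 0.0000]  mean=-2.0939  Neff=2.2196  idx=[2, 3, 3, 3, 3, 4, 4, 4]
step 2: w=[0.0000, 0.0006, 0.0006, 0.0006, 0.0006, 0.3325, 0.3325, 0.3325]  mean=-0.0067  Neff=3.0148  idx=[5, 5, 5, 6, 6, 6, 7, 7]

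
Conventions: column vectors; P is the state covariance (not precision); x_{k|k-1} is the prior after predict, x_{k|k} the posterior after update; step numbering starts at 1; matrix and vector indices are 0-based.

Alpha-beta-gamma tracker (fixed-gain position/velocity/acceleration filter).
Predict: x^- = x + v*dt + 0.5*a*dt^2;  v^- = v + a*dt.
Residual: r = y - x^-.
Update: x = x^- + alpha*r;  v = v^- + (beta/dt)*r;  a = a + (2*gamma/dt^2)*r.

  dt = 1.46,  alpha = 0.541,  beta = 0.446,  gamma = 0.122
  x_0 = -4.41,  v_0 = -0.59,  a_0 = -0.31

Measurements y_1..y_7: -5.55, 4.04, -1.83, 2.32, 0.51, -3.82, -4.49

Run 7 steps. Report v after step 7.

v_post = -4.0289

step 1: x_pred=-5.6018  r=0.0518  x^+=-5.5738  v^+=-1.0268  a^+=-0.3041
step 2: x_pred=-7.3969  r=11.4369  x^+=-1.2096  v^+=2.0230  a^+=1.0051
step 3: x_pred=2.8153  r=-4.6453  x^+=0.3022  v^+=2.0714  a^+=0.4734
step 4: x_pred=3.8310  r=-1.5110  x^+=3.0135  v^+=2.3010  a^+=0.3004
step 5: x_pred=6.6931  r=-6.1831  x^+=3.3480  v^+=0.8507  a^+=-0.4074
step 6: x_pred=4.1559  r=-7.9759  x^+=-0.1591  v^+=-2.1805  a^+=-1.3204
step 7: x_pred=-4.7498  r=0.2598  x^+=-4.6093  v^+=-4.0289  a^+=-1.2906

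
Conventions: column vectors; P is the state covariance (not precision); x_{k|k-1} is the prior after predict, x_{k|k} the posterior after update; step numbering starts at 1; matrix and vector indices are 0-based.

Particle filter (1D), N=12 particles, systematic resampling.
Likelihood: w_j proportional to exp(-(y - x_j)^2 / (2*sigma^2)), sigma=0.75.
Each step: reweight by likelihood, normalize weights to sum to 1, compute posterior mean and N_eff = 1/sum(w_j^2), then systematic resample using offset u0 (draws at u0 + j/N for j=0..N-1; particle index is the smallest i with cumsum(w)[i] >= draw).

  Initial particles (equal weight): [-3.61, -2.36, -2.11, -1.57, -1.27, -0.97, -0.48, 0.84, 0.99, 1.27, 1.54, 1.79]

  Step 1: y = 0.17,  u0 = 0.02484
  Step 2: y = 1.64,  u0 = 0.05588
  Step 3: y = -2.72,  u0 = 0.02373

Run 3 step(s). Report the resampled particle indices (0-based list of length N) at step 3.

resampled_idx = [0, 0, 1, 1, 1, 2, 2, 3, 3, 4, 5, 6]

step 1: w=[0.0000, 0.0011, 0.0032, 0.0219, 0.0512, 0.1020, 0.2224, 0.2172, 0.1781, 0.1104, 0.0610, 0.0314]  mean=0.3347  Neff=6.2984  idx=[3, 5, 6, 6, 6, 7, 7, 7, 8, 8, 9, 10]
step 2: w=[0.0000, 0.0005, 0.0037, 0.0037, 0.0037, 0.1131, 0.1131, 0.1131, 0.1372, 0.1372, 0.1769, 0.1980]  mean=1.0803  Neff=6.8248  idx=[5, 6, 6, 7, 8, 8, 9, 10, 10, 11, 11, 11]
step 3: w=[0.1897, 0.1897, 0.1897, 0.1897, 0.0719, 0.0719, 0.0719, 0.0106, 0.0106, 0.0015, 0.0015, 0.0015]  mean=0.8845  Neff=6.2644  idx=[0, 0, 1, 1, 1, 2, 2, 3, 3, 4, 5, 6]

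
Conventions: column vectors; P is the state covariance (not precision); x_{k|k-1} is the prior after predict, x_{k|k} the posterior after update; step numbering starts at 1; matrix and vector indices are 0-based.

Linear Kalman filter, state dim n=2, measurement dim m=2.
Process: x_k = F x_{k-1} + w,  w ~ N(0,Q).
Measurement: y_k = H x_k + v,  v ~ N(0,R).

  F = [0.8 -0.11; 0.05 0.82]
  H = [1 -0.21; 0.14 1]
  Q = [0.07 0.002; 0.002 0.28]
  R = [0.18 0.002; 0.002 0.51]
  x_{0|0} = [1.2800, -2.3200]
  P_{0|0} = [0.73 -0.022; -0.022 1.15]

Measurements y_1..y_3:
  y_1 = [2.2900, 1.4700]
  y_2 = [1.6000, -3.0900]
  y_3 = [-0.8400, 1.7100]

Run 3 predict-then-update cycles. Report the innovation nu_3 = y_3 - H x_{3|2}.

innov = [-2.3980, 2.6965]

step 1: x^-=[1.2792, -1.8384]  P^-=[0.5550 -0.0868; -0.0868 1.0533]  S=[0.8179 -0.2258; -0.2258 1.5498]  K=[0.7285 0.1002; -0.1992 0.6427]  nu=[0.6247, 3.1293]  x^+=[2.0480, 0.0485]  P^+=[0.1383 0.0332; 0.0332 0.3228]
step 2: x^-=[1.6330, 0.1422]  P^-=[0.1566 0.0000; 0.0000 0.5001]  S=[0.3586 -0.0811; -0.0811 1.0132]  K=[0.4496 0.0576; -0.1845 0.4788]  nu=[-0.0032, -3.4608]  x^+=[1.4321, -1.5144]  P^+=[0.0849 0.0184; 0.0184 0.2413]
step 3: x^-=[1.3123, -1.1702]  P^-=[0.1240 -0.0044; -0.0044 0.4439]  S=[0.3254 -0.0781; -0.0781 0.9551]  K=[0.3949 0.0459; -0.1923 0.4484]  nu=[-2.3980, 2.6965]  x^+=[0.4889, 0.5001]  P^+=[0.0741 0.0138; 0.0138 0.2264]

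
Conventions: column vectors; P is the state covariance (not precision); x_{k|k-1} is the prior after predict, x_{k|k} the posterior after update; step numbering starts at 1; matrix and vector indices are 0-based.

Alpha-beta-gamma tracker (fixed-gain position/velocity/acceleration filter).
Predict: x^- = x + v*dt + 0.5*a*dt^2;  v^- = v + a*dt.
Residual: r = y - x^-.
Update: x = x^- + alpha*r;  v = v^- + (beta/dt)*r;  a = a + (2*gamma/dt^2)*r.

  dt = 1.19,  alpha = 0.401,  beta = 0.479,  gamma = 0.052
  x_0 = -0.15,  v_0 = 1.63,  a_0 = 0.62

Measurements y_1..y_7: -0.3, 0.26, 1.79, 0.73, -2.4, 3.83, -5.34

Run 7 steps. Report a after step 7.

step 1: x_pred=2.2287  r=-2.5287  x^+=1.2147  v^+=1.3499  a^+=0.4343
step 2: x_pred=3.1286  r=-2.8686  x^+=1.9783  v^+=0.7121  a^+=0.2236
step 3: x_pred=2.9840  r=-1.1940  x^+=2.5052  v^+=0.4976  a^+=0.1359
step 4: x_pred=3.1936  r=-2.4636  x^+=2.2057  v^+=-0.3323  a^+=-0.0450
step 5: x_pred=1.7783  r=-4.1783  x^+=0.1028  v^+=-2.0677  a^+=-0.3519
step 6: x_pred=-2.6069  r=6.4369  x^+=-0.0257  v^+=0.1045  a^+=0.1209
step 7: x_pred=0.1843  r=-5.5243  x^+=-2.0310  v^+=-1.9753  a^+=-0.2848

a_post = -0.2848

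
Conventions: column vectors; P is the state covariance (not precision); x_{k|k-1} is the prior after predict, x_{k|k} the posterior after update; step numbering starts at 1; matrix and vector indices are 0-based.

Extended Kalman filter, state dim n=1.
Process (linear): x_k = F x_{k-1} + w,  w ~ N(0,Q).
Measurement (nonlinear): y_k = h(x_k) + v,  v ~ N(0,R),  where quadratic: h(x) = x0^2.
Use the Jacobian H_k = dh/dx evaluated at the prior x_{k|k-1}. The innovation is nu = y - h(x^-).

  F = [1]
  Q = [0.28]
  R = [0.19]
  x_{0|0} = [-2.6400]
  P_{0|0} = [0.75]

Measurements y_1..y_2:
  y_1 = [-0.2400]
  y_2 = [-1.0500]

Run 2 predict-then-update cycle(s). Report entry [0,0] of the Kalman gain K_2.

step 1: x^-=[-2.6400]  P^-=[1.0300]  H_jac=[-5.2800]  S=[28.9048]  K=[-0.1881]  nu=[-7.2096]  x^+=[-1.2835]  P^+=[0.0068]
step 2: x^-=[-1.2835]  P^-=[0.2868]  H_jac=[-2.5670]  S=[2.0797]  K=[-0.3540]  nu=[-2.6974]  x^+=[-0.3287]  P^+=[0.0262]

K[0,0] = -0.3540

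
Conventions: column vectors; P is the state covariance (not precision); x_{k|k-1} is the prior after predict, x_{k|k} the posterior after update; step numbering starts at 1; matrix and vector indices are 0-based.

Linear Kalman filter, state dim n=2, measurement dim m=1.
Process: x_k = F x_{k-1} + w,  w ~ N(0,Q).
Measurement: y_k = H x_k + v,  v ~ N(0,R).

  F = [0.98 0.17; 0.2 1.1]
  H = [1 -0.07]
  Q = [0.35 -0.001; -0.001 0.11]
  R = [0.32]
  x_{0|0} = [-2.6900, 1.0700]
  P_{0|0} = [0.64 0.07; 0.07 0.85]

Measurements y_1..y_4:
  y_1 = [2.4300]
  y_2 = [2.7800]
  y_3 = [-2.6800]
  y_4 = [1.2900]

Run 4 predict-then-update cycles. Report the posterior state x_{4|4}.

x_post = [0.7745, 1.9894]

step 1: x^-=[-2.4543, 0.6390]  P^-=[1.0125 0.3612; 0.3612 1.1949]  S=[1.2878]  K=[0.7666; 0.2155]  nu=[4.9290]  x^+=[1.3243, 1.7014]  P^+=[0.2557 0.1484; 0.1484 1.1351]
step 2: x^-=[1.5871, 2.1364]  P^-=[0.6778 0.4264; 0.4264 1.5590]  S=[0.9458]  K=[0.6851; 0.3355]  nu=[1.3425]  x^+=[2.5069, 2.5868]  P^+=[0.2339 0.2090; 0.2090 1.4525]
step 3: x^-=[2.8965, 3.3469]  P^-=[0.6862 0.5489; 0.5489 1.9689]  S=[0.9390]  K=[0.6899; 0.4378]  nu=[-5.3422]  x^+=[-0.7889, 1.0082]  P^+=[0.2393 0.2653; 0.2653 1.7889]
step 4: x^-=[-0.6018, 0.9513]  P^-=[0.7200 0.6755; 0.6755 2.4009]  S=[0.9572]  K=[0.7028; 0.5301]  nu=[1.9584]  x^+=[0.7745, 1.9894]  P^+=[0.2472 0.3189; 0.3189 2.1319]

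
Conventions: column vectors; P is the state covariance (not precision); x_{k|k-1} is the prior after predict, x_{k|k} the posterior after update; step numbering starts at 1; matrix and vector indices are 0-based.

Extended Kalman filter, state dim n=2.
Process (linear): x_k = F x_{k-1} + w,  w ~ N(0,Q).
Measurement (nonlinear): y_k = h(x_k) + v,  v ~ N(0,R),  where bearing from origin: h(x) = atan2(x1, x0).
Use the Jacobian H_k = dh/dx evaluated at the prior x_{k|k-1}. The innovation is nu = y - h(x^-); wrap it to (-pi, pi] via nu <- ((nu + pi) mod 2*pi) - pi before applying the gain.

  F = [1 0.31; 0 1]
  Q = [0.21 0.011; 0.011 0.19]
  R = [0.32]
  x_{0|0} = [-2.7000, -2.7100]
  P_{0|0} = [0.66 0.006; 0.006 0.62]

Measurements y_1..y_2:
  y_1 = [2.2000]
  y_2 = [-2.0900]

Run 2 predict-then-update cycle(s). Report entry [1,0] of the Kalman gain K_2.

K[1,0] = -0.3743

step 1: x^-=[-3.5401, -2.7100]  P^-=[0.9333 0.2092; 0.2092 0.8100]  H_jac=[0.1363 -0.1781]  S=[0.3529]  K=[0.2550; -0.3280]  nu=[-1.5949]  x^+=[-3.9468, -2.1869]  P^+=[0.9104 0.2387; 0.2387 0.7720]
step 2: x^-=[-4.6248, -2.1869]  P^-=[1.3426 0.4890; 0.4890 0.9620]  H_jac=[0.0836 -0.1767]  S=[0.3450]  K=[0.0747; -0.3743]  nu=[0.6099]  x^+=[-4.5792, -2.4152]  P^+=[1.3406 0.4987; 0.4987 0.9137]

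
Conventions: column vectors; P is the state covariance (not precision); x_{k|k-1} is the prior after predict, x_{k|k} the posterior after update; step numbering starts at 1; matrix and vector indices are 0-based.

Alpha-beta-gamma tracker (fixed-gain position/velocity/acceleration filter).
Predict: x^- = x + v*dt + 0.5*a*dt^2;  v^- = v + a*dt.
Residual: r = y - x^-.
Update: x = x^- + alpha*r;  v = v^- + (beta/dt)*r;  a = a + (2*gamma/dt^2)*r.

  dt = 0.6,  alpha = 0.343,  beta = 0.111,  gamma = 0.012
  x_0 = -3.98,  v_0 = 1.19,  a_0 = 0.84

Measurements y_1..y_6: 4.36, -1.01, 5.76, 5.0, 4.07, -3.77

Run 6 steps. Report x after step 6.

x_post = 5.7448

step 1: x_pred=-3.1148  r=7.4748  x^+=-0.5509  v^+=3.0768  a^+=1.3383
step 2: x_pred=1.5361  r=-2.5461  x^+=0.6628  v^+=3.4088  a^+=1.1686
step 3: x_pred=2.9184  r=2.8416  x^+=3.8931  v^+=4.6357  a^+=1.3580
step 4: x_pred=6.9189  r=-1.9189  x^+=6.2607  v^+=5.0955  a^+=1.2301
step 5: x_pred=9.5394  r=-5.4694  x^+=7.6634  v^+=4.8217  a^+=0.8655
step 6: x_pred=10.7122  r=-14.4822  x^+=5.7448  v^+=2.6618  a^+=-0.1000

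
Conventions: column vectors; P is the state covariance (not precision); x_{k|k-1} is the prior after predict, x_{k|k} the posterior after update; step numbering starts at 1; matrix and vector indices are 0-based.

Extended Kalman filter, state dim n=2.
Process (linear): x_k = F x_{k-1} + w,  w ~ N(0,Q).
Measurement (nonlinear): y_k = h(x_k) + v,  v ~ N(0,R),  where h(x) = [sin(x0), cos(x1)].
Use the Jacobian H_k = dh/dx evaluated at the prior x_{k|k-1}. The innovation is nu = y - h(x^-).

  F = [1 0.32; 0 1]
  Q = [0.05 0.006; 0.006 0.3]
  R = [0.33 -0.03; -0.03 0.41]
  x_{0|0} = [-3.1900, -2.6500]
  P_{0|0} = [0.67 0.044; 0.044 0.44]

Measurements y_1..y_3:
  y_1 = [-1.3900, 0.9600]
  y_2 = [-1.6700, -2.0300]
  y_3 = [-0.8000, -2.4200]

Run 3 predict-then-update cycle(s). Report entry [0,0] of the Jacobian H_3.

H_jac[0,0] = -0.9866

step 1: x^-=[-4.0380, -2.6500]  P^-=[0.7932 0.1908; 0.1908 0.7400]  H_jac=[-0.6244 0.0000; 0.0000 0.4720]  S=[0.6393 -0.0862; -0.0862 0.5749]  K=[-0.7692 0.0413; -0.1066 0.5916]  nu=[-2.1711, 1.8416]  x^+=[-2.2920, -1.3291]  P^+=[0.4085 0.0847; 0.0847 0.5206]
step 2: x^-=[-2.7173, -1.3291]  P^-=[0.5661 0.2573; 0.2573 0.8206]  H_jac=[-0.9113 0.0000; 0.0000 0.9709]  S=[0.8001 -0.2577; -0.2577 1.1836]  K=[-0.6202 0.0761; -0.0820 0.6553]  nu=[-1.2583, -2.2693]  x^+=[-2.1094, -2.7130]  P^+=[0.2271 0.0513; 0.0513 0.2793]
step 3: x^-=[-2.9776, -2.7130]  P^-=[0.3385 0.1466; 0.1466 0.5793]  H_jac=[-0.9866 0.0000; 0.0000 0.4156]  S=[0.6595 -0.0901; -0.0901 0.5100]  K=[-0.5022 0.0307; -0.1587 0.4439]  nu=[-0.6367, -1.5104]  x^+=[-2.7043, -3.2825]  P^+=[0.1689 0.0666; 0.0666 0.4494]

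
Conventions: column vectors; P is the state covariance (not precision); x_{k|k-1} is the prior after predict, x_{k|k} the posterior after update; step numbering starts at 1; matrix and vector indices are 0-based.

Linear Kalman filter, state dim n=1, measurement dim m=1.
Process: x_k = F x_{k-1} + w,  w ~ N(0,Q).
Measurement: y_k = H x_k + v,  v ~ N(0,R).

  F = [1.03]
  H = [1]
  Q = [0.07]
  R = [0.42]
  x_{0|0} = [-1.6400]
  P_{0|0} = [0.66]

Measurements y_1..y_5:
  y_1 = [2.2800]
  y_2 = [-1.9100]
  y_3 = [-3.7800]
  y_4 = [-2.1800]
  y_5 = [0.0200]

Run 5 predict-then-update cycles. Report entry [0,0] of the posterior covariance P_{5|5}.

P_post[0,0] = 0.1506

step 1: x^-=[-1.6892]  P^-=[0.7702]  S=[1.1902]  K=[0.6471]  nu=[3.9692]  x^+=[0.8793]  P^+=[0.2718]
step 2: x^-=[0.9057]  P^-=[0.3583]  S=[0.7783]  K=[0.4604]  nu=[-2.8157]  x^+=[-0.3906]  P^+=[0.1934]
step 3: x^-=[-0.4023]  P^-=[0.2751]  S=[0.6951]  K=[0.3958]  nu=[-3.3777]  x^+=[-1.7392]  P^+=[0.1662]
step 4: x^-=[-1.7914]  P^-=[0.2464]  S=[0.6664]  K=[0.3697]  nu=[-0.3886]  x^+=[-1.9351]  P^+=[0.1553]
step 5: x^-=[-1.9931]  P^-=[0.2347]  S=[0.6547]  K=[0.3585]  nu=[2.0131]  x^+=[-1.2714]  P^+=[0.1506]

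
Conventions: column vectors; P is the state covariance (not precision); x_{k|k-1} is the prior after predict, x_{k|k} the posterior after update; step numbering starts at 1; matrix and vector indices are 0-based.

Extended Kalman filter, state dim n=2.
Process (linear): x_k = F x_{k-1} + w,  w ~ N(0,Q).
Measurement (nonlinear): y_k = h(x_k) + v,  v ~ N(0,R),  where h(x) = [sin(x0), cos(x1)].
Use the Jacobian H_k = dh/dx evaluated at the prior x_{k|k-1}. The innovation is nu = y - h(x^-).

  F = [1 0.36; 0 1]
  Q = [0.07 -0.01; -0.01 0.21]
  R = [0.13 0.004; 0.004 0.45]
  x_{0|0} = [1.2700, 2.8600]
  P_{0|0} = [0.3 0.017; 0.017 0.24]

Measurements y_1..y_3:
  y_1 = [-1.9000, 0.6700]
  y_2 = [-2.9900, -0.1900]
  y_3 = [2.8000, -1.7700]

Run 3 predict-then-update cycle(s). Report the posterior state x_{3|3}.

x_post = [2.9929, 2.1665]

step 1: x^-=[2.2996, 2.8600]  P^-=[0.4133 0.0934; 0.0934 0.4500]  H_jac=[-0.6660 0.0000; 0.0000 -0.2779]  S=[0.3133 0.0213; 0.0213 0.4847]  K=[-0.8775 -0.0150; -0.1815 -0.2500]  nu=[-2.6460, 1.6306]  x^+=[4.5971, 2.9327]  P^+=[0.1714 0.0369; 0.0369 0.4074]
step 2: x^-=[5.6528, 2.9327]  P^-=[0.3208 0.1736; 0.1736 0.6174]  H_jac=[0.8078 0.0000; 0.0000 -0.2074]  S=[0.3393 -0.0251; -0.0251 0.4766]  K=[0.7610 -0.0355; 0.3950 -0.2479]  nu=[-2.4006, 0.7883]  x^+=[3.7979, 1.7891]  P^+=[0.1223 0.0623; 0.0623 0.5303]
step 3: x^-=[4.4420, 1.7891]  P^-=[0.3059 0.2432; 0.2432 0.7403]  H_jac=[-0.2671 0.0000; 0.0000 -0.9763]  S=[0.1518 0.0674; 0.0674 1.1556]  K=[-0.4588 -0.1787; -0.1542 -0.6164]  nu=[3.7637, -1.5534]  x^+=[2.9929, 2.1665]  P^+=[0.2260 0.0843; 0.0843 0.2848]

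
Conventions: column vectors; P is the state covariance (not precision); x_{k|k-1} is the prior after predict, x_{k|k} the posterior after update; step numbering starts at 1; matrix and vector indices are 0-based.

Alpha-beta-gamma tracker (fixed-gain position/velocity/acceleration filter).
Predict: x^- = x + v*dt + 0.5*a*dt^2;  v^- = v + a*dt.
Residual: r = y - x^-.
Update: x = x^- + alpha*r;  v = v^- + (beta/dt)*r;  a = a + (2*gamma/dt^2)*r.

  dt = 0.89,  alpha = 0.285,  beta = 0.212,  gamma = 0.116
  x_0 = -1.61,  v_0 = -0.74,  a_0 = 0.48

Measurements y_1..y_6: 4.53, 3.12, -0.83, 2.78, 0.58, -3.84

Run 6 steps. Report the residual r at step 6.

resid = -9.7342

step 1: x_pred=-2.0785  r=6.6085  x^+=-0.1951  v^+=1.2614  a^+=2.4156
step 2: x_pred=1.8842  r=1.2358  x^+=2.2364  v^+=3.7056  a^+=2.7775
step 3: x_pred=6.6344  r=-7.4644  x^+=4.5071  v^+=4.3995  a^+=0.5913
step 4: x_pred=8.6568  r=-5.8768  x^+=6.9819  v^+=3.5259  a^+=-1.1300
step 5: x_pred=9.6724  r=-9.0924  x^+=7.0811  v^+=0.3543  a^+=-3.7931
step 6: x_pred=5.8942  r=-9.7342  x^+=3.1199  v^+=-5.3403  a^+=-6.6442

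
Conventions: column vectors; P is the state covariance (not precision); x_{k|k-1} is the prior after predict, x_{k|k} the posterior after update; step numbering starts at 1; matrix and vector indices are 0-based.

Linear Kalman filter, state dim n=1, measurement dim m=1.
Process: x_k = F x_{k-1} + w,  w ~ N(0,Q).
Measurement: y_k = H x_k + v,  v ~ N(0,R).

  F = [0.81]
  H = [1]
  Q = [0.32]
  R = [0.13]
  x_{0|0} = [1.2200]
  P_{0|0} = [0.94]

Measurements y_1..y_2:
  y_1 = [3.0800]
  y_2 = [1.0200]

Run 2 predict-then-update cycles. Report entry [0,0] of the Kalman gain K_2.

step 1: x^-=[0.9882]  P^-=[0.9367]  S=[1.0667]  K=[0.8781]  nu=[2.0918]  x^+=[2.8251]  P^+=[0.1142]
step 2: x^-=[2.2883]  P^-=[0.3949]  S=[0.5249]  K=[0.7523]  nu=[-1.2683]  x^+=[1.3341]  P^+=[0.0978]

K[0,0] = 0.7523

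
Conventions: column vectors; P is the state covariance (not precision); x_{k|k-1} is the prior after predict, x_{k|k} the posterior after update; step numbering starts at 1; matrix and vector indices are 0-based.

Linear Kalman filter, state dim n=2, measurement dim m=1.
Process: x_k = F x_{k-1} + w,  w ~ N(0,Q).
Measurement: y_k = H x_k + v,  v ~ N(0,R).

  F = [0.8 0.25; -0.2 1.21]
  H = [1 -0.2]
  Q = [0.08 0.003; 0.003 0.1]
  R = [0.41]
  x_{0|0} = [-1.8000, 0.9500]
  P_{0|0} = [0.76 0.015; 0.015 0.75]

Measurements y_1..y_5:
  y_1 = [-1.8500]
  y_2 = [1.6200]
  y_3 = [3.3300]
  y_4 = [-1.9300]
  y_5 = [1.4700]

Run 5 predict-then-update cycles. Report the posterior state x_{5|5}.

step 1: x^-=[-1.2025, 1.5095]  P^-=[0.6193 0.1220; 0.1220 1.2212]  S=[1.0293]  K=[0.5779; -0.1187]  nu=[-0.3456]  x^+=[-1.4022, 1.5505]  P^+=[0.2755 0.1927; 0.1927 1.2067]
step 2: x^-=[-0.7342, 2.1566]  P^-=[0.4088 0.5008; 0.5008 1.7845]  S=[0.6898]  K=[0.4474; 0.2086]  nu=[2.7855]  x^+=[0.5120, 2.7377]  P^+=[0.2707 0.4364; 0.4364 1.7545]
step 3: x^-=[1.0941, 3.2102]  P^-=[0.5375 0.8911; 0.8911 2.4683]  S=[0.6898]  K=[0.5208; 0.5761]  nu=[2.8780]  x^+=[2.5930, 4.8682]  P^+=[0.3504 0.6841; 0.6841 2.2394]
step 4: x^-=[3.2915, 5.3719]  P^-=[0.7178 1.2523; 1.2523 3.0616]  S=[0.7494]  K=[0.6237; 0.8541]  nu=[-4.1471]  x^+=[0.7050, 1.8299]  P^+=[0.4263 0.8532; 0.8532 2.5150]
step 5: x^-=[1.0215, 2.0732]  P^-=[0.8513 1.4788; 1.4788 3.3863]  S=[0.8053]  K=[0.6899; 0.9954]  nu=[0.8631]  x^+=[1.6170, 2.9323]  P^+=[0.4680 0.9258; 0.9258 2.5885]

x_post = [1.6170, 2.9323]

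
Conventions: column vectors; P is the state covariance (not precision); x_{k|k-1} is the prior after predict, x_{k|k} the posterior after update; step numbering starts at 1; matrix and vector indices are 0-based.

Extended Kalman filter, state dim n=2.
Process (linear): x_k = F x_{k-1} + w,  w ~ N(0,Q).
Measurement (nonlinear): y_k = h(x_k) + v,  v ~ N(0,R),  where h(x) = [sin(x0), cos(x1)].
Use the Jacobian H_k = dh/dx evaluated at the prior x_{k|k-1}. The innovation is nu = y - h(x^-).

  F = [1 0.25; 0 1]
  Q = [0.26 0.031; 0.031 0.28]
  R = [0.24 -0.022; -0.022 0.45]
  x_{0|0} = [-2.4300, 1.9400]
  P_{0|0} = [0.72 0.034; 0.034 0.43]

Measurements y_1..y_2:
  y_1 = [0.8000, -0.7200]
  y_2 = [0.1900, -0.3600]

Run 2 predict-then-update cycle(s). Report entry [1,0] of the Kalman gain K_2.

K[1,0] = -0.0679

step 1: x^-=[-1.9450, 1.9400]  P^-=[1.0239 0.1725; 0.1725 0.7100]  H_jac=[-0.3655 0.0000; 0.0000 -0.9326]  S=[0.3768 0.0368; 0.0368 1.0675]  K=[-0.9818 -0.1168; -0.1071 -0.6166]  nu=[1.7308, -0.3591]  x^+=[-3.6024, 1.9760]  P^+=[0.6376 0.0332; 0.0332 0.2950]
step 2: x^-=[-3.1084, 1.9760]  P^-=[0.9327 0.1380; 0.1380 0.5750]  H_jac=[-0.9994 0.0000; 0.0000 -0.9190]  S=[1.1716 0.1047; 0.1047 0.9356]  K=[-0.7914 -0.0469; -0.0679 -0.5572]  nu=[0.2232, 0.0342]  x^+=[-3.2866, 1.9418]  P^+=[0.1890 0.0040; 0.0040 0.2712]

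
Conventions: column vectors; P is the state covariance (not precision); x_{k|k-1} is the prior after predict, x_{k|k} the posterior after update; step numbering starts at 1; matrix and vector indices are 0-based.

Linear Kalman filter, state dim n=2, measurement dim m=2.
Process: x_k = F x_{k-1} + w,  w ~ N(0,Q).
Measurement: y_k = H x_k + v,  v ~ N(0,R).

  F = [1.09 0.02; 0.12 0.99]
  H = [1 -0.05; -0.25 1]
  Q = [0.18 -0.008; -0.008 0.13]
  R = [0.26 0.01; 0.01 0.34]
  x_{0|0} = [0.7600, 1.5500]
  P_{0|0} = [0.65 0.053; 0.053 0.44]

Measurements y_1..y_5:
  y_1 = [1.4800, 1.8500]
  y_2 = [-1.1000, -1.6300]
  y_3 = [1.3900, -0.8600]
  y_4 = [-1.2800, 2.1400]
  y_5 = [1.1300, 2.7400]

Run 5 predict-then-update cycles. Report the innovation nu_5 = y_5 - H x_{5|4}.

innov = [1.6029, 1.8539]

step 1: x^-=[0.8594, 1.6257]  P^-=[0.9548 0.1431; 0.1431 0.5832]  S=[1.2019 -0.1130; -0.1130 0.9113]  K=[0.7877 -0.0073; 0.1530 0.6197]  nu=[0.7019, 0.4392]  x^+=[1.4091, 2.0052]  P^+=[0.2076 0.0573; 0.0573 0.2265]
step 2: x^-=[1.5760, 2.1543]  P^-=[0.4292 0.0856; 0.0856 0.3686]  S=[0.6816 -0.0291; -0.0291 0.6927]  K=[0.6233 -0.0052; 0.1202 0.5063]  nu=[-2.5683, -3.3903]  x^+=[-0.0071, 0.1290]  P^+=[0.1643 0.0455; 0.0455 0.1847]
step 3: x^-=[-0.0052, 0.1269]  P^-=[0.3772 0.0664; 0.0664 0.3243]  S=[0.6314 -0.0333; -0.0333 0.6546]  K=[0.5915 -0.0126; 0.1045 0.4753]  nu=[1.4015, -0.9882]  x^+=[0.8363, -0.1963]  P^+=[0.1557 0.0406; 0.0406 0.1728]
step 4: x^-=[0.9076, -0.0940]  P^-=[0.3668 0.0597; 0.0597 0.3112]  S=[0.6216 -0.0369; -0.0369 0.6443]  K=[0.5843 -0.0163; 0.0985 0.4655]  nu=[-2.1923, 2.4609]  x^+=[-0.4135, 0.8356]  P^+=[0.1537 0.0387; 0.0387 0.1689]
step 5: x^-=[-0.4341, 0.7776]  P^-=[0.3644 0.0573; 0.0573 0.3070]  S=[0.6194 -0.0384; -0.0384 0.6411]  K=[0.5825 -0.0178; 0.0964 0.4623]  nu=[1.6029, 1.8539]  x^+=[0.4667, 1.7892]  P^+=[0.1532 0.0381; 0.0381 0.1677]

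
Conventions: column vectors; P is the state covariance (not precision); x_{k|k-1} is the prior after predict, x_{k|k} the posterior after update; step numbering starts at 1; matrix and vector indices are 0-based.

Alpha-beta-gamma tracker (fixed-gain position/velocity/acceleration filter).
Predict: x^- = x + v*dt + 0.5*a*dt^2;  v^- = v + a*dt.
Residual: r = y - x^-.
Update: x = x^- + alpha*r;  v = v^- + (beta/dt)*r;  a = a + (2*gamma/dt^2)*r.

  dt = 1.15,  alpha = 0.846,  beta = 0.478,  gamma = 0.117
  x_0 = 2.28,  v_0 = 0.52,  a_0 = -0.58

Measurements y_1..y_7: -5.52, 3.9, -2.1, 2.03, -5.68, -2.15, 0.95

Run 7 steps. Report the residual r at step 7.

resid = 4.7049

step 1: x_pred=2.4945  r=-8.0145  x^+=-4.2858  v^+=-3.4782  a^+=-1.9981
step 2: x_pred=-9.6070  r=13.5070  x^+=1.8199  v^+=-0.1618  a^+=0.3918
step 3: x_pred=1.8929  r=-3.9929  x^+=-1.4851  v^+=-1.3709  a^+=-0.3147
step 4: x_pred=-3.2697  r=5.2997  x^+=1.2138  v^+=0.4701  a^+=0.6230
step 5: x_pred=2.1664  r=-7.8464  x^+=-4.4717  v^+=-2.0748  a^+=-0.7653
step 6: x_pred=-7.3637  r=5.2137  x^+=-2.9529  v^+=-0.7878  a^+=0.1572
step 7: x_pred=-3.7549  r=4.7049  x^+=0.2254  v^+=1.3486  a^+=0.9897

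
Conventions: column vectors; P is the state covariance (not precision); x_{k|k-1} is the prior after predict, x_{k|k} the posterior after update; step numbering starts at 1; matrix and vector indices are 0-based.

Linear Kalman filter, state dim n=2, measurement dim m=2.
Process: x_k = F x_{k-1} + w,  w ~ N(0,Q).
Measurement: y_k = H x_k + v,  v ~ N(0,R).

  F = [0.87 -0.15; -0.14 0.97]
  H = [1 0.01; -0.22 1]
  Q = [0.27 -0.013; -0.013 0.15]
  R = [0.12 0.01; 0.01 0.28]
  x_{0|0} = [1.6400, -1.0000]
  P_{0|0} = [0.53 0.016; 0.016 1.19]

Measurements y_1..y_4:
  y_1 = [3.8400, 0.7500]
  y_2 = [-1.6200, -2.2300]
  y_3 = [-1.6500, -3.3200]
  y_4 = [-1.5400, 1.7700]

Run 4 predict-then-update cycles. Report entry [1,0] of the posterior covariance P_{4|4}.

P_post[1,0] = 0.0072

step 1: x^-=[1.5768, -1.1996]  P^-=[0.6938 -0.2369; -0.2369 1.2757]  S=[0.8091 -0.3662; -0.3662 1.6935]  K=[0.8318 -0.0501; 0.0863 0.8027]  nu=[2.2752, 2.2965]  x^+=[3.3542, 0.8403]  P^+=[0.0992 0.0161; 0.0161 0.2292]
step 2: x^-=[2.7921, 0.3455]  P^-=[0.3460 -0.0445; -0.0445 0.3632]  S=[0.4651 -0.1069; -0.1069 0.6795]  K=[0.7284 -0.0629; 0.0397 0.5551]  nu=[-4.4155, -1.9613]  x^+=[-0.3010, -0.9186]  P^+=[0.0867 0.0087; 0.0087 0.1578]
step 3: x^-=[-0.1240, -0.8489]  P^-=[0.3369 -0.0390; -0.0390 0.2978]  S=[0.4561 -0.1000; -0.1000 0.6112]  K=[0.7231 -0.0667; 0.0322 0.5065]  nu=[-1.5175, -2.4984]  x^+=[-1.0547, -2.1630]  P^+=[0.0860 0.0075; 0.0075 0.1438]
step 4: x^-=[-0.5931, -1.9505]  P^-=[0.3364 -0.0379; -0.0379 0.2849]  S=[0.4557 -0.0990; -0.0990 0.5979]  K=[0.7227 -0.0675; 0.0307 0.4956]  nu=[-0.9273, 3.5900]  x^+=[-1.5058, -0.1998]  P^+=[0.0860 0.0072; 0.0072 0.1407]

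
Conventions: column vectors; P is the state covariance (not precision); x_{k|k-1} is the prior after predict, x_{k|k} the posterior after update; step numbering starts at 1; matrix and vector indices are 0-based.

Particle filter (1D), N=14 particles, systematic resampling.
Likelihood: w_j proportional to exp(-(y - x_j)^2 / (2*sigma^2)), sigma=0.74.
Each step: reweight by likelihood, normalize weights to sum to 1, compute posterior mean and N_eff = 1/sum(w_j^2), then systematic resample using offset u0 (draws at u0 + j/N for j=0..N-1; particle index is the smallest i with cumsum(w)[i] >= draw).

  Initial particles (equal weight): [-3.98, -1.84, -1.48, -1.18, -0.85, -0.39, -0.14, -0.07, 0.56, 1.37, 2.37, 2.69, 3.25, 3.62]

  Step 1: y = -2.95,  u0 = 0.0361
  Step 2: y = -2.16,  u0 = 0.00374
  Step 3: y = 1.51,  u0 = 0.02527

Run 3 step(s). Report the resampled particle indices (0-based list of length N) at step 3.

resampled_idx = [1, 4, 6, 9, 11, 11, 11, 11, 12, 12, 12, 13, 13, 13]

step 1: w=[0.4116, 0.3521, 0.1508, 0.0621, 0.0193, 0.0027, 0.0008, 0.0006, 0.0000, 0.0000, 0.0000, 0.0000, 0.0000, 0.0000]  mean=-2.6002  Neff=3.1214  idx=[0, 0, 0, 0, 0, 0, 1, 1, 1, 1, 1, 2, 2, 3]
step 2: w=[0.0074, 0.0074, 0.0074, 0.0074, 0.0074, 0.0074, 0.1386, 0.1386, 0.1386, 0.1386, 0.1386, 0.0997, 0.0997, 0.0633]  mean=-1.8213  Neff=8.3166  idx=[0, 6, 6, 7, 7, 8, 8, 9, 9, 10, 10, 11, 12, 12]
step 3: w=[0.0000, 0.0293, 0.0293, 0.0293, 0.0293, 0.0293, 0.0293, 0.0293, 0.0293, 0.0293, 0.0293, 0.2356, 0.2356, 0.2356]  mean=-1.5855  Neff=5.7100  idx=[1, 4, 6, 9, 11, 11, 11, 11, 12, 12, 12, 13, 13, 13]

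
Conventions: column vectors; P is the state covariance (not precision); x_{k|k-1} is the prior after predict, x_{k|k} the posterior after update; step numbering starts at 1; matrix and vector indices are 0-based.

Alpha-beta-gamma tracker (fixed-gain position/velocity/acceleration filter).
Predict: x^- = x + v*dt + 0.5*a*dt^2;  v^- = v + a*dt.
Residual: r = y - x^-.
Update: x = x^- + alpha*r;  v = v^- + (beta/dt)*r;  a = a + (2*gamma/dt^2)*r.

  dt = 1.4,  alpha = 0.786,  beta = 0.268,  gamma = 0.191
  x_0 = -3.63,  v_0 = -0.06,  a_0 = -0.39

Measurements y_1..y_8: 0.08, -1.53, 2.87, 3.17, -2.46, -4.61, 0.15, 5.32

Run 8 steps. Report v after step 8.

v_post = -1.6518

step 1: x_pred=-4.0962  r=4.1762  x^+=-0.8137  v^+=0.1934  a^+=0.4239
step 2: x_pred=-0.1274  r=-1.4026  x^+=-1.2299  v^+=0.5185  a^+=0.1506
step 3: x_pred=-0.3564  r=3.2264  x^+=2.1795  v^+=1.3469  a^+=0.7794
step 4: x_pred=4.8290  r=-1.6590  x^+=3.5250  v^+=2.1205  a^+=0.4561
step 5: x_pred=6.9406  r=-9.4006  x^+=-0.4483  v^+=0.9594  a^+=-1.3761
step 6: x_pred=-0.4537  r=-4.1563  x^+=-3.7205  v^+=-1.7628  a^+=-2.1862
step 7: x_pred=-8.3309  r=8.4809  x^+=-1.6649  v^+=-3.1999  a^+=-0.5333
step 8: x_pred=-6.6674  r=11.9874  x^+=2.7547  v^+=-1.6518  a^+=1.8031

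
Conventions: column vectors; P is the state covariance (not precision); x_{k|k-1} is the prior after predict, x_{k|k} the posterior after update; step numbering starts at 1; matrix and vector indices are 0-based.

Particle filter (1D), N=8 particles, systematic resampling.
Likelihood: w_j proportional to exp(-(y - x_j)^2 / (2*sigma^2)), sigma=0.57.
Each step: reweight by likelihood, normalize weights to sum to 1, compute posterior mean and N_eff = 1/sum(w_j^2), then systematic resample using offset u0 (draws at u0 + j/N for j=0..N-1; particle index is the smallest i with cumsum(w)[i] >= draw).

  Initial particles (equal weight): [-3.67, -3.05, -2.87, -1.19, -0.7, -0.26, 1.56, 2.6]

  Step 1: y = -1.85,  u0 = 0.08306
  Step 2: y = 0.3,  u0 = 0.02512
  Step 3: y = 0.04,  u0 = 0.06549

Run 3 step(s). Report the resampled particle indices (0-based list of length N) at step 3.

resampled_idx = [1, 4, 4, 5, 5, 6, 7, 7]

step 1: w=[0.0062, 0.1113, 0.2059, 0.5223, 0.1334, 0.0209, 0.0000, 0.0000]  mean=-1.6737  Neff=2.8916  idx=[1, 2, 3, 3, 3, 3, 3, 4]
step 2: w=[0.0000, 0.0000, 0.0867, 0.0867, 0.0867, 0.0867, 0.0867, 0.5667]  mean=-0.9123  Neff=2.7882  idx=[2, 3, 5, 6, 7, 7, 7, 7]
step 3: w=[0.0461, 0.0461, 0.0461, 0.0461, 0.2039, 0.2039, 0.2039, 0.2039]  mean=-0.7905  Neff=5.7228  idx=[1, 4, 4, 5, 5, 6, 7, 7]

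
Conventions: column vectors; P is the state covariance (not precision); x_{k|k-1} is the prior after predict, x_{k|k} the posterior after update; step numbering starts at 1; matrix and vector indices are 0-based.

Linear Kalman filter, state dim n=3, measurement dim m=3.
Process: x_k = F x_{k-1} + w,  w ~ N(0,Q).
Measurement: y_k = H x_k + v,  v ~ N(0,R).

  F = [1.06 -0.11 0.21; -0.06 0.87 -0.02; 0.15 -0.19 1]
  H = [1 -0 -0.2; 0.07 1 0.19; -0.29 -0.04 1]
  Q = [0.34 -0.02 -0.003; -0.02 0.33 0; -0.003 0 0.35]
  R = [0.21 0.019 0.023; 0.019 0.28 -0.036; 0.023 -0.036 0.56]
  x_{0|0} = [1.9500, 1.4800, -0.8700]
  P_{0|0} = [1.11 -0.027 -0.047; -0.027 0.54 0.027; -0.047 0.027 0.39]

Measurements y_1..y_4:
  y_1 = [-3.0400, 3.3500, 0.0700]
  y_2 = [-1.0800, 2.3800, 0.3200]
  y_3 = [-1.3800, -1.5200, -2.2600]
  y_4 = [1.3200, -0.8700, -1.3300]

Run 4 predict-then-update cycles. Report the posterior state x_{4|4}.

x_post = [0.0295, -0.3319, -1.8571]

step 1: x^-=[1.7215, 1.1880, -0.8587]  P^-=[1.5951 -0.1624 0.2172; -0.1624 0.7446 -0.0843; 0.2172 -0.0843 0.7616]  S=[1.7486 -0.0056 -0.3563; -0.0056 1.0110 0.0136; -0.3563 0.0136 1.3340]  K=[0.8998 -0.0052 0.0613; -0.0980 0.7101 -0.0837; 0.1527 0.0680 0.5664]  nu=[-4.9332, 2.2046, 1.4755]  x^+=[-2.6385, 3.1135, -0.6266]  P^+=[0.2135 -0.0236 0.1162; -0.0236 0.2155 -0.0729; 0.1162 -0.0729 0.3490]
step 2: x^-=[-3.2709, 2.8796, -1.6139]  P^-=[0.6585 -0.0950 0.2516; -0.0950 0.4993 -0.1189; 0.2516 -0.1189 0.7755]  S=[0.7989 0.0087 -0.0540; 0.0087 0.7587 -0.0084; -0.0540 -0.0084 1.2530]  K=[0.7671 -0.0093 0.0844; -0.1019 0.6197 -0.0891; 0.1588 0.0652 0.5717]  nu=[1.8681, 0.0360, 1.1005]  x^+=[-1.7453, 2.6135, -0.6858]  P^+=[0.1865 -0.0266 0.1183; -0.0266 0.1908 -0.0746; 0.1183 -0.0746 0.3528]
step 3: x^-=[-2.2815, 2.3922, -1.4441]  P^-=[0.6297 -0.0941 0.2508; -0.0941 0.4809 -0.1167; 0.2508 -0.1167 0.7792]  S=[0.7706 0.0069 -0.0473; 0.0069 0.7413 -0.0045; -0.0473 -0.0045 1.2546]  K=[0.7575 -0.0097 0.0859; -0.1027 0.6104 -0.0883; 0.1578 0.0680 0.5730]  nu=[0.6127, -3.4781, -1.3818]  x^+=[-1.9024, 0.3283, -2.3757]  P^+=[0.1845 -0.0268 0.1183; -0.0268 0.1881 -0.0740; 0.1183 -0.0740 0.3534]
step 4: x^-=[-2.5516, 0.4473, -2.7235]  P^-=[0.6275 -0.0938 0.2505; -0.0938 0.4788 -0.1158; 0.2505 -0.1158 0.7795]  S=[0.7685 0.0068 -0.0470; 0.0068 0.7396 -0.0035; -0.0470 -0.0035 1.2548]  K=[0.7567 -0.0096 0.0859; -0.1027 0.6093 -0.0880; 0.1576 0.0687 0.5731]  nu=[3.3269, -0.6212, 0.6714]  x^+=[0.0295, -0.3319, -1.8571]  P^+=[0.1844 -0.0268 0.1183; -0.0268 0.1877 -0.0738; 0.1183 -0.0738 0.3534]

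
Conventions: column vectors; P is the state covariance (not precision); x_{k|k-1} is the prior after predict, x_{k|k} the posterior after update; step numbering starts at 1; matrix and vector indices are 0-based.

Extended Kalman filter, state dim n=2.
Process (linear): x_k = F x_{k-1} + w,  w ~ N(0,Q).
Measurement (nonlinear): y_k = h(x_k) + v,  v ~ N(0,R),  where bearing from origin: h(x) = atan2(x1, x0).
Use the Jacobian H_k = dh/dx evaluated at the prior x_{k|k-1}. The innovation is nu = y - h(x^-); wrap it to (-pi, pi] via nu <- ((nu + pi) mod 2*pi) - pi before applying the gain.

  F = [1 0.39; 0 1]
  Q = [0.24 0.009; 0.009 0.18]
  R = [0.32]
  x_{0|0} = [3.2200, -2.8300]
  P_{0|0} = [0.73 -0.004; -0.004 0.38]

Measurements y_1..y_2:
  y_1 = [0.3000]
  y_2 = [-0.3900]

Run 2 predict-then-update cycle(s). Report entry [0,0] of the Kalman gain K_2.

step 1: x^-=[2.1163, -2.8300]  P^-=[1.0247 0.1532; 0.1532 0.5600]  H_jac=[0.2266 0.1695]  S=[0.4005]  K=[0.6447; 0.3237]  nu=[1.2287]  x^+=[2.9084, -2.4323]  P^+=[0.8582 0.0696; 0.0696 0.5180]
step 2: x^-=[1.9598, -2.4323]  P^-=[1.2313 0.2807; 0.2807 0.6980]  H_jac=[0.2493 0.2009]  S=[0.4528]  K=[0.8024; 0.4642]  nu=[0.5026]  x^+=[2.3631, -2.1990]  P^+=[0.9398 0.1120; 0.1120 0.6005]

K[0,0] = 0.8024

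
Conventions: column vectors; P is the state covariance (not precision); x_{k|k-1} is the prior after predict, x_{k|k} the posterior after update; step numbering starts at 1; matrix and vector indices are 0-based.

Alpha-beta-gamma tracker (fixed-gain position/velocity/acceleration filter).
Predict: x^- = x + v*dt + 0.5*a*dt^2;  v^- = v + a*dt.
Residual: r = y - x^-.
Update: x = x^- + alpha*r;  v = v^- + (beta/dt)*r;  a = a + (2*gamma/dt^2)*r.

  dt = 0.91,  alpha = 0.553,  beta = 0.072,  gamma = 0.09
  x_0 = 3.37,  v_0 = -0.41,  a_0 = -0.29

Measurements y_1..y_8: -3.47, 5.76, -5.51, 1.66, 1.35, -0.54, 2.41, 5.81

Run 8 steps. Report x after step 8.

step 1: x_pred=2.8768  r=-6.3468  x^+=-0.6330  v^+=-1.1761  a^+=-1.6696
step 2: x_pred=-2.3945  r=8.1545  x^+=2.1149  v^+=-2.0502  a^+=0.1029
step 3: x_pred=0.2919  r=-5.8019  x^+=-2.9166  v^+=-2.4156  a^+=-1.1582
step 4: x_pred=-5.5943  r=7.2543  x^+=-1.5827  v^+=-2.8956  a^+=0.4186
step 5: x_pred=-4.0443  r=5.3943  x^+=-1.0613  v^+=-2.0878  a^+=1.5912
step 6: x_pred=-2.3024  r=1.7624  x^+=-1.3278  v^+=-0.5004  a^+=1.9742
step 7: x_pred=-0.9657  r=3.3757  x^+=0.9010  v^+=1.5632  a^+=2.7080
step 8: x_pred=3.4448  r=2.3652  x^+=4.7528  v^+=4.2146  a^+=3.2221

x_post = 4.7528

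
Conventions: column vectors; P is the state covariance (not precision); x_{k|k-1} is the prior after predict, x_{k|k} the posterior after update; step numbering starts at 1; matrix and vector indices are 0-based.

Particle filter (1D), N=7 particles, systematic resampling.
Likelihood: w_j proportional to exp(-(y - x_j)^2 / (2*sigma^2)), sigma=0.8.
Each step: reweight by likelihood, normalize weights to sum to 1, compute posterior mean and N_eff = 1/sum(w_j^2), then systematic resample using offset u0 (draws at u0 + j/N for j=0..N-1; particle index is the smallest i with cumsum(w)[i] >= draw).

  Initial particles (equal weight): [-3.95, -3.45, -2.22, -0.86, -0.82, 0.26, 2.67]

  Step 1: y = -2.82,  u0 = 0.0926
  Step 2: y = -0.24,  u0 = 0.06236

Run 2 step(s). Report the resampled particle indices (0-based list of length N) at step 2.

resampled_idx = [4, 4, 5, 5, 5, 6, 6]

step 1: w=[0.1890, 0.3759, 0.3868, 0.0255, 0.0225, 0.0003, 0.0000]  mean=-2.9423  Neff=3.0507  idx=[0, 1, 1, 1, 2, 2, 2]
step 2: w=[0.0002, 0.0023, 0.0023, 0.0023, 0.3310, 0.3310, 0.3310]  mean=-2.2286  Neff=3.0419  idx=[4, 4, 5, 5, 5, 6, 6]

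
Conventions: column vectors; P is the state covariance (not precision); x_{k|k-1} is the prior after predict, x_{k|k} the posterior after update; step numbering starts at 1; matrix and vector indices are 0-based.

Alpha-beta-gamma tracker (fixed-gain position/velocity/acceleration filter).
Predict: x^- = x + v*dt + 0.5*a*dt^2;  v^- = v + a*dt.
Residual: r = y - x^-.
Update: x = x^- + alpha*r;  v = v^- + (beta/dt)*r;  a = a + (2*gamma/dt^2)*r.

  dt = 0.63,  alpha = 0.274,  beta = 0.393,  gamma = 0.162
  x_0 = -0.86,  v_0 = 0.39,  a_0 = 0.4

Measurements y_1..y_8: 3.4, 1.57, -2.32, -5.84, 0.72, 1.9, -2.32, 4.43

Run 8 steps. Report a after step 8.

a_post = 19.4934

step 1: x_pred=-0.5349  r=3.9349  x^+=0.5432  v^+=3.0966  a^+=3.6122
step 2: x_pred=3.2110  r=-1.6410  x^+=2.7613  v^+=4.3487  a^+=2.2726
step 3: x_pred=5.9520  r=-8.2720  x^+=3.6855  v^+=0.6203  a^+=-4.4800
step 4: x_pred=3.1872  r=-9.0272  x^+=0.7137  v^+=-7.8334  a^+=-11.8492
step 5: x_pred=-6.5728  r=7.2928  x^+=-4.5746  v^+=-10.7491  a^+=-5.8959
step 6: x_pred=-12.5165  r=14.4165  x^+=-8.5664  v^+=-5.4703  a^+=5.8727
step 7: x_pred=-10.8472  r=8.5272  x^+=-8.5108  v^+=3.5489  a^+=12.8337
step 8: x_pred=-3.7281  r=8.1581  x^+=-1.4928  v^+=16.7232  a^+=19.4934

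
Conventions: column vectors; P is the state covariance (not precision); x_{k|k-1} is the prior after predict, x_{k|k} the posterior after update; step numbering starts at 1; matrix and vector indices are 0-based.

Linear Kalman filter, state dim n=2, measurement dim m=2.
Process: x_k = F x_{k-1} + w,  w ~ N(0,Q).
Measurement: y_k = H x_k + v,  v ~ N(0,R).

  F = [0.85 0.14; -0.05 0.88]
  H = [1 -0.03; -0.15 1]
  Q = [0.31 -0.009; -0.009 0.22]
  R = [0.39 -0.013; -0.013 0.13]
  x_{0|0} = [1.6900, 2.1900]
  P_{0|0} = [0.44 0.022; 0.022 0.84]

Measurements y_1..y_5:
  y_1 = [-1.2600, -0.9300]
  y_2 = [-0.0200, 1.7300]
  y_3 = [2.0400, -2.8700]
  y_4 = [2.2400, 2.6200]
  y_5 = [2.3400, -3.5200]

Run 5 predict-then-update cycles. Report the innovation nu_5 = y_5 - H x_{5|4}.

innov = [0.9556, -4.5839]

step 1: x^-=[1.7431, 1.8427]  P^-=[0.6496 0.0921; 0.0921 0.8697]  S=[1.0349 -0.0440; -0.0440 0.9866]  K=[0.6260 0.0225; 0.1009 0.8719]  nu=[-2.9478, -2.5112]  x^+=[-0.1588, -0.6443]  P^+=[0.2448 0.0315; 0.0315 0.1168]
step 2: x^-=[-0.2252, -0.5590]  P^-=[0.4967 0.0183; 0.0183 0.3083]  S=[0.8858 -0.0783; -0.0783 0.4439]  K=[0.5576 -0.0281; 0.0722 0.7009]  nu=[0.1884, 2.2552]  x^+=[-0.1836, 1.0354]  P^+=[0.2185 0.0219; 0.0219 0.0935]
step 3: x^-=[-0.0111, 0.9203]  P^-=[0.4749 0.0094; 0.0094 0.2910]  S=[0.8646 -0.0835; -0.0835 0.4289]  K=[0.5453 -0.0380; 0.0673 0.6883]  nu=[2.0787, -3.7920]  x^+=[1.2663, -1.5500]  P^+=[0.2137 0.0200; 0.0200 0.0916]
step 4: x^-=[0.8593, -1.4273]  P^-=[0.4710 0.0081; 0.0081 0.2897]  S=[0.8608 -0.0843; -0.0843 0.4279]  K=[0.5430 -0.0394; 0.0665 0.6873]  nu=[1.3378, 4.1762]  x^+=[1.4214, 1.5322]  P^+=[0.2129 0.0198; 0.0198 0.0915]
step 5: x^-=[1.4227, 1.2773]  P^-=[0.4703 0.0079; 0.0079 0.2896]  S=[0.8601 -0.0843; -0.0843 0.4278]  K=[0.5427 -0.0395; 0.0664 0.6873]  nu=[0.9556, -4.5839]  x^+=[2.1226, -1.8096]  P^+=[0.2127 0.0197; 0.0197 0.0914]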